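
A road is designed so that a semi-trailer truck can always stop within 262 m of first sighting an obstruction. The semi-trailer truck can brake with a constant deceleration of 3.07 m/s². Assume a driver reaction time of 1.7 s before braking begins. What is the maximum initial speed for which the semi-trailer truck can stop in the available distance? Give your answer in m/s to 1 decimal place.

Maximum speed ≈ 35.2 m/s

Stopping distance: v·t_r + v²/(2a) = 262 with t_r = 1.7 s and a = 3.070 m/s².
So v² + 10.438 v − 1608.68 = 0.
Positive root: v = −a·t_r + √((a·t_r)² + 2a·d) = −5.219 + √(27.238 + 1608.68) = 35.2275 m/s.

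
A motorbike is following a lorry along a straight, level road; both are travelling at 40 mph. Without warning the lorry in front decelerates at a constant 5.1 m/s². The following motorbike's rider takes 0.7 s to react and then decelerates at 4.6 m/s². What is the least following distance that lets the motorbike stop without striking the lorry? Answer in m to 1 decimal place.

40 mph × 0.44704 = 17.8816 m/s.
Leader travels v²/(2a_L) = 319.752 / 10.200 = 31.348 m before stopping.
Follower covers v·t_r = 17.8816 × 0.7 = 12.517 m while reacting, then v²/(2a_F) = 319.752 / 9.200 = 34.756 m while braking, for a total of 12.517 + 34.756 = 47.273 m.
Since a_F ≤ a_L and the follower starts braking later, the follower is never slower than the leader, so the closest approach is when both have stopped.
Minimum gap = 47.273 − 31.348 = 15.925 m.

Minimum gap ≈ 15.9 m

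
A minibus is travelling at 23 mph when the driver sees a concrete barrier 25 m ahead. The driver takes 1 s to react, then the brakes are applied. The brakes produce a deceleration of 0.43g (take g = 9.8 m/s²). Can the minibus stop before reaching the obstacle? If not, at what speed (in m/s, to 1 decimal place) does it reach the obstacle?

23 mph × 0.44704 = 10.2819 m/s.
a = 0.43 × 9.8 = 4.214 m/s².
Reaction distance = 10.2819 × 1 = 10.282 m.
Braking distance = v²/(2a) = 105.717 / 8.428 = 12.544 m.
Total stopping distance = 10.282 + 12.544 = 22.826 m, vs 25 m available — it stops with 25 − 22.826 = 2.174 m to spare.

Yes — it stops about 2.2 m short of the obstacle, so it never reaches it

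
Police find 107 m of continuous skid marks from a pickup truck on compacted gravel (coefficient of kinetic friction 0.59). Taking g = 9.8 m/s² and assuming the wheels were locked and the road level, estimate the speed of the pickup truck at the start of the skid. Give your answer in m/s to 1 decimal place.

Initial speed ≈ 35.2 m/s

Deceleration a = μg = 0.59 × 9.8 = 5.782 m/s².
v = √(2a·d) = √(2 × 5.782 × 107) = √1237.348 = 35.1760 m/s.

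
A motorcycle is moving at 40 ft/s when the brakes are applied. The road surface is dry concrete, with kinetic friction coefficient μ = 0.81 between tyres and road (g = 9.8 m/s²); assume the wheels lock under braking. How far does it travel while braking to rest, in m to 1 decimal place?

40 ft/s × 0.3048 = 12.1920 m/s.
a = μg = 0.81 × 9.8 = 7.938 m/s².
Braking distance = v²/(2a) = 12.1920² / (2 × 7.938) = 148.645 / 15.876 = 9.363 m.

Braking distance ≈ 9.4 m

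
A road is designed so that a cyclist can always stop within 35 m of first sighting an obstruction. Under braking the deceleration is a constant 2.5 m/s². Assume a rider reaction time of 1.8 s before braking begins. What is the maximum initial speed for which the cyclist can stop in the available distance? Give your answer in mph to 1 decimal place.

Stopping distance: v·t_r + v²/(2a) = 35 with t_r = 1.8 s and a = 2.500 m/s².
So v² + 9.000 v − 175.00 = 0.
Positive root: v = −a·t_r + √((a·t_r)² + 2a·d) = −4.500 + √(20.250 + 175.00) = 9.4732 m/s.
9.4732 m/s ÷ 0.44704 = 21.191 mph.

Maximum speed ≈ 21.2 mph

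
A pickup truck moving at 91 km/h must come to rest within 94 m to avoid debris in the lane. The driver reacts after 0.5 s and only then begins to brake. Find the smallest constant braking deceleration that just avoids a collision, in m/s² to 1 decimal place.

91 km/h ÷ 3.6 = 25.2778 m/s.
Distance covered during reaction = 25.2778 × 0.5 = 12.639 m.
Distance available for braking: 94 − 12.639 = 81.361 m.
v² = 2a·d ⇒ a = v²/(2d) = 25.2778² / (2 × 81.361) = 638.967 / 162.722 = 3.9267 m/s².

Required deceleration ≈ 3.9 m/s²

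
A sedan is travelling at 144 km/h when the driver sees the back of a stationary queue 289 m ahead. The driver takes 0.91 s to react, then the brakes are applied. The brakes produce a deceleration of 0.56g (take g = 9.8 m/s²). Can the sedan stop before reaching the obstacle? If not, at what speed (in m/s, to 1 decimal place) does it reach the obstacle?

Yes — it stops about 106.8 m short of the obstacle, so it never reaches it

144 km/h ÷ 3.6 = 40.0000 m/s.
a = 0.56 × 9.8 = 5.488 m/s².
Reaction distance = 40.0000 × 0.91 = 36.400 m.
Braking distance = v²/(2a) = 1600.000 / 10.976 = 145.773 m.
Total stopping distance = 36.400 + 145.773 = 182.173 m, vs 289 m available — it stops with 289 − 182.173 = 106.827 m to spare.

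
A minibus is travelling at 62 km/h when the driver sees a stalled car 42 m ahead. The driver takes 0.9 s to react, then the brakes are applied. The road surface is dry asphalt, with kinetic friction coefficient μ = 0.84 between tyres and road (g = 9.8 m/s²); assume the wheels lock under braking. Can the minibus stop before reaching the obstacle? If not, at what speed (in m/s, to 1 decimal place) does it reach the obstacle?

Yes — it stops about 8.5 m short of the obstacle, so it never reaches it

62 km/h ÷ 3.6 = 17.2222 m/s.
a = μg = 0.84 × 9.8 = 8.232 m/s².
Reaction distance = 17.2222 × 0.9 = 15.500 m.
Braking distance = v²/(2a) = 296.604 / 16.464 = 18.015 m.
Total stopping distance = 15.500 + 18.015 = 33.515 m, vs 42 m available — it stops with 42 − 33.515 = 8.485 m to spare.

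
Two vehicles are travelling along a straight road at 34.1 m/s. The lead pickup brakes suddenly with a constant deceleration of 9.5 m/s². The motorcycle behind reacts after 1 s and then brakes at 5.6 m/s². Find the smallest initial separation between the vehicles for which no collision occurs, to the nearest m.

Leader travels v²/(2a_L) = 1162.810 / 19.000 = 61.201 m before stopping.
Follower covers v·t_r = 34.1000 × 1 = 34.100 m while reacting, then v²/(2a_F) = 1162.810 / 11.200 = 103.822 m while braking, for a total of 34.100 + 103.822 = 137.922 m.
Since a_F ≤ a_L and the follower starts braking later, the follower is never slower than the leader, so the closest approach is when both have stopped.
Minimum gap = 137.922 − 61.201 = 76.721 m.

Minimum gap ≈ 77 m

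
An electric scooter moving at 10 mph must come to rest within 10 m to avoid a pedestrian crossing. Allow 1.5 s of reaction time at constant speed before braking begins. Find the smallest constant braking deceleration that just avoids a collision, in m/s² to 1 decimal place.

10 mph × 0.44704 = 4.4704 m/s.
Distance covered during reaction = 4.4704 × 1.5 = 6.706 m.
Distance available for braking: 10 − 6.706 = 3.294 m.
v² = 2a·d ⇒ a = v²/(2d) = 4.4704² / (2 × 3.294) = 19.984 / 6.588 = 3.0334 m/s².

Required deceleration ≈ 3.0 m/s²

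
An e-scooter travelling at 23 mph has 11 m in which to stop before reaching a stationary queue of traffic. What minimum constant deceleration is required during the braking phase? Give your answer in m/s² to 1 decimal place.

23 mph × 0.44704 = 10.2819 m/s.
v² = 2a·d ⇒ a = v²/(2d) = 10.2819² / (2 × 11.000) = 105.717 / 22.000 = 4.8053 m/s².

Required deceleration ≈ 4.8 m/s²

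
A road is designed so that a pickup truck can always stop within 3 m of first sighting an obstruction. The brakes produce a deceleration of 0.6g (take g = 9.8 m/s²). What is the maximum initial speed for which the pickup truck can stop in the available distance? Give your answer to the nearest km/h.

a = 0.6 × 9.8 = 5.880 m/s².
v²/(2a) = d ⇒ v = √(2 × 5.880 × 3) = √35.28 = 5.9397 m/s.
5.9397 m/s × 3.6 = 21.383 km/h.

Maximum speed ≈ 21 km/h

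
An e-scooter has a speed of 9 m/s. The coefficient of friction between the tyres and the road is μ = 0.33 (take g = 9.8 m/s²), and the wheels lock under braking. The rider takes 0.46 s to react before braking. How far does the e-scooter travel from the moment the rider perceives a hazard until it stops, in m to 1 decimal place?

Total stopping distance ≈ 16.7 m

a = μg = 0.33 × 9.8 = 3.234 m/s².
Reaction distance = v·t_r = 9.0000 × 0.46 = 4.140 m.
Braking distance = v²/(2a) = 9.0000² / (2 × 3.234) = 81.000 / 6.468 = 12.523 m.
Total = 4.140 + 12.523 = 16.663 m.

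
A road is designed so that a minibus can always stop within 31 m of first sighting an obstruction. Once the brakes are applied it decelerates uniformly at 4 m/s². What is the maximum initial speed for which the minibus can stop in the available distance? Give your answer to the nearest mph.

Maximum speed ≈ 35 mph

v²/(2a) = d ⇒ v = √(2 × 4.000 × 31) = √248.00 = 15.7480 m/s.
15.7480 m/s ÷ 0.44704 = 35.227 mph.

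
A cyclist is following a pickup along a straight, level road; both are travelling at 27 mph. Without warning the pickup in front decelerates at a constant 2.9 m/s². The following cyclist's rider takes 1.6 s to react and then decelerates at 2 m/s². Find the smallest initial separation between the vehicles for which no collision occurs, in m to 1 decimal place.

27 mph × 0.44704 = 12.0701 m/s.
Leader travels v²/(2a_L) = 145.687 / 5.800 = 25.118 m before stopping.
Follower covers v·t_r = 12.0701 × 1.6 = 19.312 m while reacting, then v²/(2a_F) = 145.687 / 4.000 = 36.422 m while braking, for a total of 19.312 + 36.422 = 55.734 m.
Since a_F ≤ a_L and the follower starts braking later, the follower is never slower than the leader, so the closest approach is when both have stopped.
Minimum gap = 55.734 − 25.118 = 30.616 m.

Minimum gap ≈ 30.6 m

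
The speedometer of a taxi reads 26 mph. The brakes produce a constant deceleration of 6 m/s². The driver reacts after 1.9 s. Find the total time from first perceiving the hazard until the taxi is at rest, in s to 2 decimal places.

Total time ≈ 3.84 s

26 mph × 0.44704 = 11.6230 m/s.
Braking time = v/a = 11.6230 / 6.000 = 1.937 s.
Total = 1.9 + 1.937 = 3.837 s.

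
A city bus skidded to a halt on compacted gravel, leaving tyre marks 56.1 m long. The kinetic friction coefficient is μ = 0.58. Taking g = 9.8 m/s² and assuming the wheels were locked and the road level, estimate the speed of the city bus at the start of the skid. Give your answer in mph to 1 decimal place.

Initial speed ≈ 56.5 mph

Deceleration a = μg = 0.58 × 9.8 = 5.684 m/s².
v = √(2a·d) = √(2 × 5.684 × 56.1) = √637.745 = 25.2536 m/s.
= 25.2536 ÷ 0.44704 = 56.491 mph.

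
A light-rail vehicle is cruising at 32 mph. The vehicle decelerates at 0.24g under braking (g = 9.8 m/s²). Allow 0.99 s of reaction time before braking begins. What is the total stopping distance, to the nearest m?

32 mph × 0.44704 = 14.3053 m/s.
a = 0.24 × 9.8 = 2.352 m/s².
Reaction distance = v·t_r = 14.3053 × 0.99 = 14.162 m.
Braking distance = v²/(2a) = 14.3053² / (2 × 2.352) = 204.642 / 4.704 = 43.504 m.
Total = 14.162 + 43.504 = 57.666 m.

Total stopping distance ≈ 58 m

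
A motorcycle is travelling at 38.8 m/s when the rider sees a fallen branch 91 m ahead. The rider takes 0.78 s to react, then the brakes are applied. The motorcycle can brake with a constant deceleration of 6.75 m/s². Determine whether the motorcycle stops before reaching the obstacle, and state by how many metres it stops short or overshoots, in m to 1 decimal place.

No — it overshoots by 50.8 m

Reaction distance = 38.8000 × 0.78 = 30.264 m.
Braking distance = v²/(2a) = 1505.440 / 13.500 = 111.514 m.
Total stopping distance = 30.264 + 111.514 = 141.778 m, vs 91 m available — it cannot stop in time and overshoots by 141.778 − 91 = 50.778 m.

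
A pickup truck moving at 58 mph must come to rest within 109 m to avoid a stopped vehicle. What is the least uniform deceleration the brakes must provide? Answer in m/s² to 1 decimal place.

Required deceleration ≈ 3.1 m/s²

58 mph × 0.44704 = 25.9283 m/s.
v² = 2a·d ⇒ a = v²/(2d) = 25.9283² / (2 × 109.000) = 672.277 / 218.000 = 3.0838 m/s².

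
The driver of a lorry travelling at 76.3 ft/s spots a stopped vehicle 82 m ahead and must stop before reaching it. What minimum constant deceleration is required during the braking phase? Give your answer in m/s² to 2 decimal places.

76.3 ft/s × 0.3048 = 23.2562 m/s.
v² = 2a·d ⇒ a = v²/(2d) = 23.2562² / (2 × 82.000) = 540.851 / 164.000 = 3.2979 m/s².

Required deceleration ≈ 3.30 m/s²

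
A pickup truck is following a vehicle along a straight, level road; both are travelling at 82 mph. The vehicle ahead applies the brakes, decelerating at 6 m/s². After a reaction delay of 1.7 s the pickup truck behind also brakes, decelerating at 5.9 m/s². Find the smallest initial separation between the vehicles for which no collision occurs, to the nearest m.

Minimum gap ≈ 64 m

82 mph × 0.44704 = 36.6573 m/s.
Leader travels v²/(2a_L) = 1343.758 / 12.000 = 111.980 m before stopping.
Follower covers v·t_r = 36.6573 × 1.7 = 62.317 m while reacting, then v²/(2a_F) = 1343.758 / 11.800 = 113.878 m while braking, for a total of 62.317 + 113.878 = 176.195 m.
Since a_F ≤ a_L and the follower starts braking later, the follower is never slower than the leader, so the closest approach is when both have stopped.
Minimum gap = 176.195 − 111.980 = 64.215 m.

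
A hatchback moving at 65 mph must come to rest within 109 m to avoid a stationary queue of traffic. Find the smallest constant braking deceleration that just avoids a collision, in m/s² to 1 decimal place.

Required deceleration ≈ 3.9 m/s²

65 mph × 0.44704 = 29.0576 m/s.
v² = 2a·d ⇒ a = v²/(2d) = 29.0576² / (2 × 109.000) = 844.344 / 218.000 = 3.8731 m/s².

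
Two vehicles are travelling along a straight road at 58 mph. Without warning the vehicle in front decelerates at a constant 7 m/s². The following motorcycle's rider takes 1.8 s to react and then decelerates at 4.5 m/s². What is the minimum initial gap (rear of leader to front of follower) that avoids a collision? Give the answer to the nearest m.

58 mph × 0.44704 = 25.9283 m/s.
Leader travels v²/(2a_L) = 672.277 / 14.000 = 48.020 m before stopping.
Follower covers v·t_r = 25.9283 × 1.8 = 46.671 m while reacting, then v²/(2a_F) = 672.277 / 9.000 = 74.697 m while braking, for a total of 46.671 + 74.697 = 121.368 m.
Since a_F ≤ a_L and the follower starts braking later, the follower is never slower than the leader, so the closest approach is when both have stopped.
Minimum gap = 121.368 − 48.020 = 73.348 m.

Minimum gap ≈ 73 m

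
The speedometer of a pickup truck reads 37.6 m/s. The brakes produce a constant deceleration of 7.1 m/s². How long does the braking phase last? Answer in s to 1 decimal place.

Braking time ≈ 5.3 s

Braking time = v/a = 37.6000 / 7.100 = 5.296 s.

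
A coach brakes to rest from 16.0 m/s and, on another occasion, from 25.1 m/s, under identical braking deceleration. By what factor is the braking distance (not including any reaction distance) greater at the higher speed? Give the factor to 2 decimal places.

Braking distance d = v²/(2a), so with a fixed, d ∝ v².
Factor = (25.1/16.0)² = 1.5688² = 2.4611.

Factor ≈ 2.46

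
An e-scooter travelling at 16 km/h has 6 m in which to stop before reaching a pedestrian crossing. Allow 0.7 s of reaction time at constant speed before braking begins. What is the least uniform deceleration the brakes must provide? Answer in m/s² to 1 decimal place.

Required deceleration ≈ 3.4 m/s²

16 km/h ÷ 3.6 = 4.4444 m/s.
Distance covered during reaction = 4.4444 × 0.7 = 3.111 m.
Distance available for braking: 6 − 3.111 = 2.889 m.
v² = 2a·d ⇒ a = v²/(2d) = 4.4444² / (2 × 2.889) = 19.753 / 5.778 = 3.4187 m/s².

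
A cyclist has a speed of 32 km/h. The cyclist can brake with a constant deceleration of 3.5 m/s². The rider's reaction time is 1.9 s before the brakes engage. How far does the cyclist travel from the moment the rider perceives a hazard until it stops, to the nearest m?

32 km/h ÷ 3.6 = 8.8889 m/s.
Reaction distance = v·t_r = 8.8889 × 1.9 = 16.889 m.
Braking distance = v²/(2a) = 8.8889² / (2 × 3.500) = 79.013 / 7.000 = 11.288 m.
Total = 16.889 + 11.288 = 28.177 m.

Total stopping distance ≈ 28 m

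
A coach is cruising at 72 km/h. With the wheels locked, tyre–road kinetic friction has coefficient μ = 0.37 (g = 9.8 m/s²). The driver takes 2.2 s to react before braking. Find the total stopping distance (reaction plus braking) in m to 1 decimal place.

Total stopping distance ≈ 99.2 m

72 km/h ÷ 3.6 = 20.0000 m/s.
a = μg = 0.37 × 9.8 = 3.626 m/s².
Reaction distance = v·t_r = 20.0000 × 2.2 = 44.000 m.
Braking distance = v²/(2a) = 20.0000² / (2 × 3.626) = 400.000 / 7.252 = 55.157 m.
Total = 44.000 + 55.157 = 99.157 m.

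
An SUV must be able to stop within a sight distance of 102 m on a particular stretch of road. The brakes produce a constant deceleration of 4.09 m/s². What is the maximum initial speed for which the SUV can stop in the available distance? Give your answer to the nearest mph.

v²/(2a) = d ⇒ v = √(2 × 4.090 × 102) = √834.36 = 28.8853 m/s.
28.8853 m/s ÷ 0.44704 = 64.615 mph.

Maximum speed ≈ 65 mph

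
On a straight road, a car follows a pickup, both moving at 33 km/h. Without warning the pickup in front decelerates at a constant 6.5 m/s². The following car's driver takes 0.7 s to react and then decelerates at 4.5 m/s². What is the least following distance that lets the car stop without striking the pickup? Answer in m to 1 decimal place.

33 km/h ÷ 3.6 = 9.1667 m/s.
Leader travels v²/(2a_L) = 84.028 / 13.000 = 6.464 m before stopping.
Follower covers v·t_r = 9.1667 × 0.7 = 6.417 m while reacting, then v²/(2a_F) = 84.028 / 9.000 = 9.336 m while braking, for a total of 6.417 + 9.336 = 15.753 m.
Since a_F ≤ a_L and the follower starts braking later, the follower is never slower than the leader, so the closest approach is when both have stopped.
Minimum gap = 15.753 − 6.464 = 9.289 m.

Minimum gap ≈ 9.3 m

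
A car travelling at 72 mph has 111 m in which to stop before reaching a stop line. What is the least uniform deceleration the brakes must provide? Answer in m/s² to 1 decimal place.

Required deceleration ≈ 4.7 m/s²

72 mph × 0.44704 = 32.1869 m/s.
v² = 2a·d ⇒ a = v²/(2d) = 32.1869² / (2 × 111.000) = 1035.997 / 222.000 = 4.6667 m/s².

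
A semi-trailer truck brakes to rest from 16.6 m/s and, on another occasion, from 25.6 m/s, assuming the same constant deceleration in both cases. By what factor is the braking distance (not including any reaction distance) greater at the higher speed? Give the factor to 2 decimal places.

Factor ≈ 2.38

Braking distance d = v²/(2a), so with a fixed, d ∝ v².
Factor = (25.6/16.6)² = 1.5422² = 2.3784.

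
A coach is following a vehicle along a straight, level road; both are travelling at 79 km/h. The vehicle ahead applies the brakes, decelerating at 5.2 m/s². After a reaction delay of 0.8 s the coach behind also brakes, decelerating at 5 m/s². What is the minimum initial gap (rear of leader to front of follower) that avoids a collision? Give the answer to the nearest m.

Minimum gap ≈ 19 m

79 km/h ÷ 3.6 = 21.9444 m/s.
Leader travels v²/(2a_L) = 481.557 / 10.400 = 46.304 m before stopping.
Follower covers v·t_r = 21.9444 × 0.8 = 17.556 m while reacting, then v²/(2a_F) = 481.557 / 10.000 = 48.156 m while braking, for a total of 17.556 + 48.156 = 65.712 m.
Since a_F ≤ a_L and the follower starts braking later, the follower is never slower than the leader, so the closest approach is when both have stopped.
Minimum gap = 65.712 − 46.304 = 19.408 m.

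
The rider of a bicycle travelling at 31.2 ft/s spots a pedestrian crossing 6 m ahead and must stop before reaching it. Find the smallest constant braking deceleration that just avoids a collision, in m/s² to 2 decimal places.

31.2 ft/s × 0.3048 = 9.5098 m/s.
v² = 2a·d ⇒ a = v²/(2d) = 9.5098² / (2 × 6.000) = 90.436 / 12.000 = 7.5363 m/s².

Required deceleration ≈ 7.54 m/s²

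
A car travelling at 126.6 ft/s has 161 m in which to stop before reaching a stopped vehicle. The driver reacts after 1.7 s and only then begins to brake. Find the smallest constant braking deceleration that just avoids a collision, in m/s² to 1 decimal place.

126.6 ft/s × 0.3048 = 38.5877 m/s.
Distance covered during reaction = 38.5877 × 1.7 = 65.599 m.
Distance available for braking: 161 − 65.599 = 95.401 m.
v² = 2a·d ⇒ a = v²/(2d) = 38.5877² / (2 × 95.401) = 1489.011 / 190.802 = 7.8040 m/s².

Required deceleration ≈ 7.8 m/s²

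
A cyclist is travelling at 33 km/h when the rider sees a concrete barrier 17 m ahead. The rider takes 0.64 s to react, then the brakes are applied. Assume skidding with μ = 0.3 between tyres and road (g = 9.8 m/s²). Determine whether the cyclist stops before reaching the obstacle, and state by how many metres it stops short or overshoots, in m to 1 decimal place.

No — it overshoots by 3.2 m

33 km/h ÷ 3.6 = 9.1667 m/s.
a = μg = 0.3 × 9.8 = 2.940 m/s².
Reaction distance = 9.1667 × 0.64 = 5.867 m.
Braking distance = v²/(2a) = 84.028 / 5.880 = 14.290 m.
Total stopping distance = 5.867 + 14.290 = 20.157 m, vs 17 m available — it cannot stop in time and overshoots by 20.157 − 17 = 3.157 m.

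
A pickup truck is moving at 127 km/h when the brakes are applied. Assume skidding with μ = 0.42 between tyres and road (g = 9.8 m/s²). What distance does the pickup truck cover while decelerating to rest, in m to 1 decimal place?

127 km/h ÷ 3.6 = 35.2778 m/s.
a = μg = 0.42 × 9.8 = 4.116 m/s².
Braking distance = v²/(2a) = 35.2778² / (2 × 4.116) = 1244.523 / 8.232 = 151.181 m.

Braking distance ≈ 151.2 m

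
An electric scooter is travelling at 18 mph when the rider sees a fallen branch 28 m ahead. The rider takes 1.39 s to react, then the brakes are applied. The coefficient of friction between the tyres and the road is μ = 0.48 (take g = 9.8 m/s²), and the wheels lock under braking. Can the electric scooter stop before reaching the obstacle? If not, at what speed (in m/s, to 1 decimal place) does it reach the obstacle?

18 mph × 0.44704 = 8.0467 m/s.
a = μg = 0.48 × 9.8 = 4.704 m/s².
Reaction distance = 8.0467 × 1.39 = 11.185 m.
Braking distance = v²/(2a) = 64.749 / 9.408 = 6.882 m.
Total stopping distance = 11.185 + 6.882 = 18.067 m, vs 28 m available — it stops with 28 − 18.067 = 9.933 m to spare.

Yes — it stops about 9.9 m short of the obstacle, so it never reaches it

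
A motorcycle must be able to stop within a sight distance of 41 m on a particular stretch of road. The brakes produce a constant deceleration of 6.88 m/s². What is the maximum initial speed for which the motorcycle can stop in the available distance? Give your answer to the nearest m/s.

Maximum speed ≈ 24 m/s

v²/(2a) = d ⇒ v = √(2 × 6.880 × 41) = √564.16 = 23.7521 m/s.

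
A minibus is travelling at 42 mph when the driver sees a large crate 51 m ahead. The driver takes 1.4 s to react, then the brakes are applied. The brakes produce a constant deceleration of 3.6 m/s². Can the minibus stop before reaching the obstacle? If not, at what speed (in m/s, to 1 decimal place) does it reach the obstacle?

No — it strikes the obstacle at 13.2 m/s

42 mph × 0.44704 = 18.7757 m/s.
Reaction distance = 18.7757 × 1.4 = 26.286 m.
Braking distance needed to stop: v²/(2a) = 352.527 / 7.200 = 48.962 m, so total needed = 26.286 + 48.962 = 75.248 m > 51 m — it cannot stop.
Distance remaining when braking begins: 51 − 26.286 = 24.714 m.
v² = v₀² − 2a·d = 352.527 − 2 × 3.600 × 24.714 = 174.586 m²/s².
v = √174.586 = 13.213 m/s.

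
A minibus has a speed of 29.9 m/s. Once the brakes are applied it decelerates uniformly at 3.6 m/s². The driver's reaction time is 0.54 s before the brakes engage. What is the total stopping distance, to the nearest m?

Total stopping distance ≈ 140 m

Reaction distance = v·t_r = 29.9000 × 0.54 = 16.146 m.
Braking distance = v²/(2a) = 29.9000² / (2 × 3.600) = 894.010 / 7.200 = 124.168 m.
Total = 16.146 + 124.168 = 140.314 m.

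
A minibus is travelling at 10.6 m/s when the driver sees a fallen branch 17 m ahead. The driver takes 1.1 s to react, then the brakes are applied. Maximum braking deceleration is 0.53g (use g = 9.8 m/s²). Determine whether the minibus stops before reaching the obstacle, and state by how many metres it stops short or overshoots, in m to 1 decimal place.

a = 0.53 × 9.8 = 5.194 m/s².
Reaction distance = 10.6000 × 1.1 = 11.660 m.
Braking distance = v²/(2a) = 112.360 / 10.388 = 10.816 m.
Total stopping distance = 11.660 + 10.816 = 22.476 m, vs 17 m available — it cannot stop in time and overshoots by 22.476 − 17 = 5.476 m.

No — it overshoots by 5.5 m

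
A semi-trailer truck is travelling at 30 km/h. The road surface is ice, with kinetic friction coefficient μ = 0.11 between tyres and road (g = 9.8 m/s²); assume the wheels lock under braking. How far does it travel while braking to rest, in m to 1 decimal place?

Braking distance ≈ 32.2 m

30 km/h ÷ 3.6 = 8.3333 m/s.
a = μg = 0.11 × 9.8 = 1.078 m/s².
Braking distance = v²/(2a) = 8.3333² / (2 × 1.078) = 69.444 / 2.156 = 32.210 m.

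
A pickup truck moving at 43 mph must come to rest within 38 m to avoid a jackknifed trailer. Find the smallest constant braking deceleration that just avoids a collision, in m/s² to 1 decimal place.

43 mph × 0.44704 = 19.2227 m/s.
v² = 2a·d ⇒ a = v²/(2d) = 19.2227² / (2 × 38.000) = 369.512 / 76.000 = 4.8620 m/s².

Required deceleration ≈ 4.9 m/s²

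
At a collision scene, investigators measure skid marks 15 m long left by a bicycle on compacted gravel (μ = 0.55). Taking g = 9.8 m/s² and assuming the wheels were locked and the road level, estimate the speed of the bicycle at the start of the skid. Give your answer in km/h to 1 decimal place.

Initial speed ≈ 45.8 km/h

Deceleration a = μg = 0.55 × 9.8 = 5.390 m/s².
v = √(2a·d) = √(2 × 5.390 × 15) = √161.700 = 12.7161 m/s.
= 12.7161 × 3.6 = 45.778 km/h.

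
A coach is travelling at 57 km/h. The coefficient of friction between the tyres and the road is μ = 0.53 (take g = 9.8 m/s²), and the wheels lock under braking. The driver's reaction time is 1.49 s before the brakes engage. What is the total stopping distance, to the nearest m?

57 km/h ÷ 3.6 = 15.8333 m/s.
a = μg = 0.53 × 9.8 = 5.194 m/s².
Reaction distance = v·t_r = 15.8333 × 1.49 = 23.592 m.
Braking distance = v²/(2a) = 15.8333² / (2 × 5.194) = 250.693 / 10.388 = 24.133 m.
Total = 23.592 + 24.133 = 47.725 m.

Total stopping distance ≈ 48 m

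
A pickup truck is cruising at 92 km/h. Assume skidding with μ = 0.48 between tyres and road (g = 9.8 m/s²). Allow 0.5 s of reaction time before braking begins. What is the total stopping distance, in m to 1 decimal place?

Total stopping distance ≈ 82.2 m

92 km/h ÷ 3.6 = 25.5556 m/s.
a = μg = 0.48 × 9.8 = 4.704 m/s².
Reaction distance = v·t_r = 25.5556 × 0.5 = 12.778 m.
Braking distance = v²/(2a) = 25.5556² / (2 × 4.704) = 653.089 / 9.408 = 69.418 m.
Total = 12.778 + 69.418 = 82.196 m.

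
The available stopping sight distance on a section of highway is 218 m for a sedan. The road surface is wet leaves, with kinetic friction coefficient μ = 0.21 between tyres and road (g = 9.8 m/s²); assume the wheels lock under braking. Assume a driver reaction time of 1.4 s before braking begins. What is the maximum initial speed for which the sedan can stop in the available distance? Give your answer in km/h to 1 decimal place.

a = μg = 0.21 × 9.8 = 2.058 m/s².
Stopping distance: v·t_r + v²/(2a) = 218 with t_r = 1.4 s and a = 2.058 m/s².
So v² + 5.762 v − 897.29 = 0.
Positive root: v = −a·t_r + √((a·t_r)² + 2a·d) = −2.881 + √(8.300 + 897.29) = 27.2120 m/s.
27.2120 m/s × 3.6 = 97.963 km/h.

Maximum speed ≈ 98.0 km/h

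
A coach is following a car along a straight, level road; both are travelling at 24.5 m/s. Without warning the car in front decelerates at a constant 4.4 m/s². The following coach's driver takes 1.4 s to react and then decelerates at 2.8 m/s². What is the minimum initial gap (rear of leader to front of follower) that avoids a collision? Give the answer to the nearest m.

Leader travels v²/(2a_L) = 600.250 / 8.800 = 68.210 m before stopping.
Follower covers v·t_r = 24.5000 × 1.4 = 34.300 m while reacting, then v²/(2a_F) = 600.250 / 5.600 = 107.188 m while braking, for a total of 34.300 + 107.188 = 141.488 m.
Since a_F ≤ a_L and the follower starts braking later, the follower is never slower than the leader, so the closest approach is when both have stopped.
Minimum gap = 141.488 − 68.210 = 73.278 m.

Minimum gap ≈ 73 m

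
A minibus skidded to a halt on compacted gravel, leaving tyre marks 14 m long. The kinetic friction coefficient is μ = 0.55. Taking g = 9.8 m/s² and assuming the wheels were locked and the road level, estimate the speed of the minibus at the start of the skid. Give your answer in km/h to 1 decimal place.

Deceleration a = μg = 0.55 × 9.8 = 5.390 m/s².
v = √(2a·d) = √(2 × 5.390 × 14) = √150.920 = 12.2850 m/s.
= 12.2850 × 3.6 = 44.226 km/h.

Initial speed ≈ 44.2 km/h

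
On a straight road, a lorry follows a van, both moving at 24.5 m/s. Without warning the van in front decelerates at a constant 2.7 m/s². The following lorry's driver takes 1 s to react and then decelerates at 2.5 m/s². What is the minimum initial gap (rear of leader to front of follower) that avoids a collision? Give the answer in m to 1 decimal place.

Minimum gap ≈ 33.4 m

Leader travels v²/(2a_L) = 600.250 / 5.400 = 111.157 m before stopping.
Follower covers v·t_r = 24.5000 × 1 = 24.500 m while reacting, then v²/(2a_F) = 600.250 / 5.000 = 120.050 m while braking, for a total of 24.500 + 120.050 = 144.550 m.
Since a_F ≤ a_L and the follower starts braking later, the follower is never slower than the leader, so the closest approach is when both have stopped.
Minimum gap = 144.550 − 111.157 = 33.393 m.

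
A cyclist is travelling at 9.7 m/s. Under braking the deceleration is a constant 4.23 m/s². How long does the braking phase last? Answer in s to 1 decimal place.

Braking time ≈ 2.3 s

Braking time = v/a = 9.7000 / 4.230 = 2.293 s.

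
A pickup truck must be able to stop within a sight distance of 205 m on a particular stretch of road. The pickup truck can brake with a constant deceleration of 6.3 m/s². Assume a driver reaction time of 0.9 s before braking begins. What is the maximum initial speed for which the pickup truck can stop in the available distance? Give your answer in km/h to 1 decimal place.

Maximum speed ≈ 163.7 km/h

Stopping distance: v·t_r + v²/(2a) = 205 with t_r = 0.9 s and a = 6.300 m/s².
So v² + 11.340 v − 2583.00 = 0.
Positive root: v = −a·t_r + √((a·t_r)² + 2a·d) = −5.670 + √(32.149 + 2583.00) = 45.4685 m/s.
45.4685 m/s × 3.6 = 163.687 km/h.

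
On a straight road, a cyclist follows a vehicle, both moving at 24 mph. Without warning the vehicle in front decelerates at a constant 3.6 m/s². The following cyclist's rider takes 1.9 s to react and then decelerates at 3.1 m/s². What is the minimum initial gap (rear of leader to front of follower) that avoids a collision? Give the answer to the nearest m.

Minimum gap ≈ 23 m

24 mph × 0.44704 = 10.7290 m/s.
Leader travels v²/(2a_L) = 115.111 / 7.200 = 15.988 m before stopping.
Follower covers v·t_r = 10.7290 × 1.9 = 20.385 m while reacting, then v²/(2a_F) = 115.111 / 6.200 = 18.566 m while braking, for a total of 20.385 + 18.566 = 38.951 m.
Since a_F ≤ a_L and the follower starts braking later, the follower is never slower than the leader, so the closest approach is when both have stopped.
Minimum gap = 38.951 − 15.988 = 22.963 m.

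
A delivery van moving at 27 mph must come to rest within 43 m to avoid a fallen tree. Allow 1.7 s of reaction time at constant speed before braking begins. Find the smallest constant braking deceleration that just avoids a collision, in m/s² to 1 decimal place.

27 mph × 0.44704 = 12.0701 m/s.
Distance covered during reaction = 12.0701 × 1.7 = 20.519 m.
Distance available for braking: 43 − 20.519 = 22.481 m.
v² = 2a·d ⇒ a = v²/(2d) = 12.0701² / (2 × 22.481) = 145.687 / 44.962 = 3.2402 m/s².

Required deceleration ≈ 3.2 m/s²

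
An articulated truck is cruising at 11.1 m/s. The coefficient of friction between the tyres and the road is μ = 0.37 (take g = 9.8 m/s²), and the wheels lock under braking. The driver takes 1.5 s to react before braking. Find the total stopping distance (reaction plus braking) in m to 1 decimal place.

Total stopping distance ≈ 33.6 m

a = μg = 0.37 × 9.8 = 3.626 m/s².
Reaction distance = v·t_r = 11.1000 × 1.5 = 16.650 m.
Braking distance = v²/(2a) = 11.1000² / (2 × 3.626) = 123.210 / 7.252 = 16.990 m.
Total = 16.650 + 16.990 = 33.640 m.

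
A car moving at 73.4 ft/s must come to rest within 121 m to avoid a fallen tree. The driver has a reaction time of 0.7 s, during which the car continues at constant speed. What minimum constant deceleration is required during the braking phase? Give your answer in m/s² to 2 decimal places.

73.4 ft/s × 0.3048 = 22.3723 m/s.
Distance covered during reaction = 22.3723 × 0.7 = 15.661 m.
Distance available for braking: 121 − 15.661 = 105.339 m.
v² = 2a·d ⇒ a = v²/(2d) = 22.3723² / (2 × 105.339) = 500.520 / 210.678 = 2.3758 m/s².

Required deceleration ≈ 2.38 m/s²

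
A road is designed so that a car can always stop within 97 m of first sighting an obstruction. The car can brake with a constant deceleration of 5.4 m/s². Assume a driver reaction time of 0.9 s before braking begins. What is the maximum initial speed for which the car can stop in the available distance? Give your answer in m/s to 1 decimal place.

Maximum speed ≈ 27.9 m/s

Stopping distance: v·t_r + v²/(2a) = 97 with t_r = 0.9 s and a = 5.400 m/s².
So v² + 9.720 v − 1047.60 = 0.
Positive root: v = −a·t_r + √((a·t_r)² + 2a·d) = −4.860 + √(23.620 + 1047.60) = 27.8695 m/s.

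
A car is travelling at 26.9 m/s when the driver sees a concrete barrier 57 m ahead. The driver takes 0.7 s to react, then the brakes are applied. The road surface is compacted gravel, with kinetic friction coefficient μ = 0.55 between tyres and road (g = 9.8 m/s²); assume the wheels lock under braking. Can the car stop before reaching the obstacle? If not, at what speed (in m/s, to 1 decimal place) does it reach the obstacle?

a = μg = 0.55 × 9.8 = 5.390 m/s².
Reaction distance = 26.9000 × 0.7 = 18.830 m.
Braking distance needed to stop: v²/(2a) = 723.610 / 10.780 = 67.125 m, so total needed = 18.830 + 67.125 = 85.955 m > 57 m — it cannot stop.
Distance remaining when braking begins: 57 − 18.830 = 38.170 m.
v² = v₀² − 2a·d = 723.610 − 2 × 5.390 × 38.170 = 312.137 m²/s².
v = √312.137 = 17.667 m/s.

No — it strikes the obstacle at 17.7 m/s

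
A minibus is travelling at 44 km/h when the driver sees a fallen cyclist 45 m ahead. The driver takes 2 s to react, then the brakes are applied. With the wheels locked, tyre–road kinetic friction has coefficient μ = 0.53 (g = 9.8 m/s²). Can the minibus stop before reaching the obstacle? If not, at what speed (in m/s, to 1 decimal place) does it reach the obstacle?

44 km/h ÷ 3.6 = 12.2222 m/s.
a = μg = 0.53 × 9.8 = 5.194 m/s².
Reaction distance = 12.2222 × 2 = 24.444 m.
Braking distance = v²/(2a) = 149.382 / 10.388 = 14.380 m.
Total stopping distance = 24.444 + 14.380 = 38.824 m, vs 45 m available — it stops with 45 − 38.824 = 6.176 m to spare.

Yes — it stops about 6.2 m short of the obstacle, so it never reaches it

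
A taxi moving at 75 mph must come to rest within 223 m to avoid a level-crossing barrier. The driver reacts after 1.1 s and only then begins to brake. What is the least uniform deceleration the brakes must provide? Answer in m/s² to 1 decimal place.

Required deceleration ≈ 3.0 m/s²

75 mph × 0.44704 = 33.5280 m/s.
Distance covered during reaction = 33.5280 × 1.1 = 36.881 m.
Distance available for braking: 223 − 36.881 = 186.119 m.
v² = 2a·d ⇒ a = v²/(2d) = 33.5280² / (2 × 186.119) = 1124.127 / 372.238 = 3.0199 m/s².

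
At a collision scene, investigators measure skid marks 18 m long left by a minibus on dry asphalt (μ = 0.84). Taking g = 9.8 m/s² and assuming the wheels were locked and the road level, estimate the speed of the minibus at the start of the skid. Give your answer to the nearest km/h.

Initial speed ≈ 62 km/h

Deceleration a = μg = 0.84 × 9.8 = 8.232 m/s².
v = √(2a·d) = √(2 × 8.232 × 18) = √296.352 = 17.2149 m/s.
= 17.2149 × 3.6 = 61.974 km/h.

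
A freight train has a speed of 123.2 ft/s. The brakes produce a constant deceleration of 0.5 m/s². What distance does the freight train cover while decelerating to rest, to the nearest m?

123.2 ft/s × 0.3048 = 37.5514 m/s.
Braking distance = v²/(2a) = 37.5514² / (2 × 0.500) = 1410.108 / 1.000 = 1410.108 m.

Braking distance ≈ 1410 m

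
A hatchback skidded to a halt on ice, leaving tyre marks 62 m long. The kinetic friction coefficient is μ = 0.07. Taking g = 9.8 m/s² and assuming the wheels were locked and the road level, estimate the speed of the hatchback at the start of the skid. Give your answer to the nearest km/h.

Initial speed ≈ 33 km/h

Deceleration a = μg = 0.07 × 9.8 = 0.686 m/s².
v = √(2a·d) = √(2 × 0.686 × 62) = √85.064 = 9.2230 m/s.
= 9.2230 × 3.6 = 33.203 km/h.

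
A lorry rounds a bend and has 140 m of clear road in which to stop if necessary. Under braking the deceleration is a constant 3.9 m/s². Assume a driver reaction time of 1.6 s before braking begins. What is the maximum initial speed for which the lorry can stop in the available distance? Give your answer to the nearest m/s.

Maximum speed ≈ 27 m/s

Stopping distance: v·t_r + v²/(2a) = 140 with t_r = 1.6 s and a = 3.900 m/s².
So v² + 12.480 v − 1092.00 = 0.
Positive root: v = −a·t_r + √((a·t_r)² + 2a·d) = −6.240 + √(38.938 + 1092.00) = 27.3894 m/s.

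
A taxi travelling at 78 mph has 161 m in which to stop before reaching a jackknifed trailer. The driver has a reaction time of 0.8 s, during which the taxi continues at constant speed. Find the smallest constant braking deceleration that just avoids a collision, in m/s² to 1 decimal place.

78 mph × 0.44704 = 34.8691 m/s.
Distance covered during reaction = 34.8691 × 0.8 = 27.895 m.
Distance available for braking: 161 − 27.895 = 133.105 m.
v² = 2a·d ⇒ a = v²/(2d) = 34.8691² / (2 × 133.105) = 1215.854 / 266.210 = 4.5673 m/s².

Required deceleration ≈ 4.6 m/s²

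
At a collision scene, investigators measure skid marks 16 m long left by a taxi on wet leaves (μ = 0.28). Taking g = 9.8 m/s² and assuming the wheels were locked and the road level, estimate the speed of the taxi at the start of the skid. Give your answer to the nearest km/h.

Initial speed ≈ 34 km/h

Deceleration a = μg = 0.28 × 9.8 = 2.744 m/s².
v = √(2a·d) = √(2 × 2.744 × 16) = √87.808 = 9.3706 m/s.
= 9.3706 × 3.6 = 33.734 km/h.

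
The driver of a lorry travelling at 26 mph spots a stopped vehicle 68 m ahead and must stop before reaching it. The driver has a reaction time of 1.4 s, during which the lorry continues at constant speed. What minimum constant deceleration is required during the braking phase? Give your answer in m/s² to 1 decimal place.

Required deceleration ≈ 1.3 m/s²

26 mph × 0.44704 = 11.6230 m/s.
Distance covered during reaction = 11.6230 × 1.4 = 16.272 m.
Distance available for braking: 68 − 16.272 = 51.728 m.
v² = 2a·d ⇒ a = v²/(2d) = 11.6230² / (2 × 51.728) = 135.094 / 103.456 = 1.3058 m/s².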